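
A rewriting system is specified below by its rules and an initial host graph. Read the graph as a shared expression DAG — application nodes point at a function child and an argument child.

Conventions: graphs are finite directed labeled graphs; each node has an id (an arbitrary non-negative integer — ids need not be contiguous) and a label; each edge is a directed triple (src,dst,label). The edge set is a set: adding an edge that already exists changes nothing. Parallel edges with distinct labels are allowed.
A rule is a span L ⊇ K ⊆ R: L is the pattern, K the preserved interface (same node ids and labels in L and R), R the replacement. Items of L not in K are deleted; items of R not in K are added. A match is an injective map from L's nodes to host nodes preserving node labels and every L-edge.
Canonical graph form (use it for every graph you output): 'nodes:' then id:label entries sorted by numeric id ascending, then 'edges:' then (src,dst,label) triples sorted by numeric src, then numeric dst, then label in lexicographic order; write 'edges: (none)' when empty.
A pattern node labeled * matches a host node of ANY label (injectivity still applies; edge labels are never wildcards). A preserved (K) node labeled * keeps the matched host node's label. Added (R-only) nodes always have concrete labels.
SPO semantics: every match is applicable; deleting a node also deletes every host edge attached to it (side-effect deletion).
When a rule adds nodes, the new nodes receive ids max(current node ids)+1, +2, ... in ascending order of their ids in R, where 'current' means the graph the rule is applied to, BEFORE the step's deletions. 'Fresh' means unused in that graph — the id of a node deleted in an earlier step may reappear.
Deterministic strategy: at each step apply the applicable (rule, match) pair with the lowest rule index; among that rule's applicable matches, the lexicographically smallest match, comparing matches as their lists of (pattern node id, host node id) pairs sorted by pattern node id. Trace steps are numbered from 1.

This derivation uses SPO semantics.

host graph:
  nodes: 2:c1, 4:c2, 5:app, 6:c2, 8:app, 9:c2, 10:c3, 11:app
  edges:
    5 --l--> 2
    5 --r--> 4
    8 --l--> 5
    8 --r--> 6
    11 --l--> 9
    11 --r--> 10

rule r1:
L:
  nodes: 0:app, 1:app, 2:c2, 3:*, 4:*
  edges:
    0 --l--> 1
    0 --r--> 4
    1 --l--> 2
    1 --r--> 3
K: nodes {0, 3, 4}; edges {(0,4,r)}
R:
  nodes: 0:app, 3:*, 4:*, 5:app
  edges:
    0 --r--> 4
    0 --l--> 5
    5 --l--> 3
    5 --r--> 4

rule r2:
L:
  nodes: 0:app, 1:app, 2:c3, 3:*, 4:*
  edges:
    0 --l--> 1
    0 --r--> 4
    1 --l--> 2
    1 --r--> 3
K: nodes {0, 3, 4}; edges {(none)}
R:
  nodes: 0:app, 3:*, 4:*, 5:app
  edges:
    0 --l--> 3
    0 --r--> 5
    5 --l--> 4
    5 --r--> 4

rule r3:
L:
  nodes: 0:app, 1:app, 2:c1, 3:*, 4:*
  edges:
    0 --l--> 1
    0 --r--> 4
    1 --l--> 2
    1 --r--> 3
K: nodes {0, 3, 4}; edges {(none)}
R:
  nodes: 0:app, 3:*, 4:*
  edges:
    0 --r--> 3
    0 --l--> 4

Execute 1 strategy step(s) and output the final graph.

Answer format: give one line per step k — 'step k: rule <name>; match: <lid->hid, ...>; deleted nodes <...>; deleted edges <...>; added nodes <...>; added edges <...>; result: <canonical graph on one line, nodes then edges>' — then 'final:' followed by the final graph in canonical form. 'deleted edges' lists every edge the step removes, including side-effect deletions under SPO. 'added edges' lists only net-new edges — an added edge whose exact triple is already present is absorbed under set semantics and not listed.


step 1: rule r3; match: 0->8, 1->5, 2->2, 3->4, 4->6; deleted nodes 2, 5; deleted edges (5,2,l); (5,4,r); (8,5,l); (8,6,r); added nodes (none); added edges (8,4,r); (8,6,l); result: nodes: 4:c2, 6:c2, 8:app, 9:c2, 10:c3, 11:app edges: (8,4,r); (8,6,l); (11,9,l); (11,10,r)
final:
nodes: 4:c2, 6:c2, 8:app, 9:c2, 10:c3, 11:app
edges: (8,4,r); (8,6,l); (11,9,l); (11,10,r)


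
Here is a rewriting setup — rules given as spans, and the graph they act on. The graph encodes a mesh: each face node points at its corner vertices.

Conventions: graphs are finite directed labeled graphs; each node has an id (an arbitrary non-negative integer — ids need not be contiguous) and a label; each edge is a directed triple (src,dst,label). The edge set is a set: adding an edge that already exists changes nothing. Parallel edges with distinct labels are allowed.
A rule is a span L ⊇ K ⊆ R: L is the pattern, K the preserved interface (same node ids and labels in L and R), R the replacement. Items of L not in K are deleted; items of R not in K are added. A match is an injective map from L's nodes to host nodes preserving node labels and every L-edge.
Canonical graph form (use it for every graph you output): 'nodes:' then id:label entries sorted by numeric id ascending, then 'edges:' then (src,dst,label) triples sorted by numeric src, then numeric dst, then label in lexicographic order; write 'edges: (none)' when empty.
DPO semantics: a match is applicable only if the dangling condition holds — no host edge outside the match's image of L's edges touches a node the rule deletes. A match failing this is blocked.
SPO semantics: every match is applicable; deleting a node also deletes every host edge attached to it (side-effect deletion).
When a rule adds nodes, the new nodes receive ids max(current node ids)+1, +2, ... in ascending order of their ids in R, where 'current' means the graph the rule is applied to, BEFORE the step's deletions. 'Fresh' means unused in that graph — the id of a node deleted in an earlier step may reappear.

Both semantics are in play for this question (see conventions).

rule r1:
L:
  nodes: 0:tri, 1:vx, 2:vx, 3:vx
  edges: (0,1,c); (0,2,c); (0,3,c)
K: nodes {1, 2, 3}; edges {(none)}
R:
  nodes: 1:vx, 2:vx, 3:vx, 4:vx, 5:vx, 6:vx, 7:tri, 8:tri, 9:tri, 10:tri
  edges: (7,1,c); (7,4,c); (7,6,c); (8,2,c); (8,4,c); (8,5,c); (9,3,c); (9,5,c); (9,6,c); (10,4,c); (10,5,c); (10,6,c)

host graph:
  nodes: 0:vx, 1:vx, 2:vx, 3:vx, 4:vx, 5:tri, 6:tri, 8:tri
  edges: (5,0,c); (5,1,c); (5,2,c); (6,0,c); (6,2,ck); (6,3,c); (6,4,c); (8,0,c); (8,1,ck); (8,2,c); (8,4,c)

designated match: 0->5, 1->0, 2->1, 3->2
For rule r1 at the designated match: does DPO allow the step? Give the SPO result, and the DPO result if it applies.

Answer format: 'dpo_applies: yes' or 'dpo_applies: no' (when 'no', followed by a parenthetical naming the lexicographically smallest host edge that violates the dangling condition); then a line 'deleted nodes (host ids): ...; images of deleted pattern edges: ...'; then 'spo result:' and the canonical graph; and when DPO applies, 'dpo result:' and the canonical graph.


dpo_applies: yes
deleted nodes (host ids): 5; images of deleted pattern edges: (5,0,c); (5,1,c); (5,2,c)
spo result:
nodes: 0:vx, 1:vx, 2:vx, 3:vx, 4:vx, 6:tri, 8:tri, 9:vx, 10:vx, 11:vx, 12:tri, 13:tri, 14:tri, 15:tri
edges: (6,0,c); (6,2,ck); (6,3,c); (6,4,c); (8,0,c); (8,1,ck); (8,2,c); (8,4,c); (12,0,c); (12,9,c); (12,11,c); (13,1,c); (13,9,c); (13,10,c); (14,2,c); (14,10,c); (14,11,c); (15,9,c); (15,10,c); (15,11,c)
dpo result:
nodes: 0:vx, 1:vx, 2:vx, 3:vx, 4:vx, 6:tri, 8:tri, 9:vx, 10:vx, 11:vx, 12:tri, 13:tri, 14:tri, 15:tri
edges: (6,0,c); (6,2,ck); (6,3,c); (6,4,c); (8,0,c); (8,1,ck); (8,2,c); (8,4,c); (12,0,c); (12,9,c); (12,11,c); (13,1,c); (13,9,c); (13,10,c); (14,2,c); (14,10,c); (14,11,c); (15,9,c); (15,10,c); (15,11,c)


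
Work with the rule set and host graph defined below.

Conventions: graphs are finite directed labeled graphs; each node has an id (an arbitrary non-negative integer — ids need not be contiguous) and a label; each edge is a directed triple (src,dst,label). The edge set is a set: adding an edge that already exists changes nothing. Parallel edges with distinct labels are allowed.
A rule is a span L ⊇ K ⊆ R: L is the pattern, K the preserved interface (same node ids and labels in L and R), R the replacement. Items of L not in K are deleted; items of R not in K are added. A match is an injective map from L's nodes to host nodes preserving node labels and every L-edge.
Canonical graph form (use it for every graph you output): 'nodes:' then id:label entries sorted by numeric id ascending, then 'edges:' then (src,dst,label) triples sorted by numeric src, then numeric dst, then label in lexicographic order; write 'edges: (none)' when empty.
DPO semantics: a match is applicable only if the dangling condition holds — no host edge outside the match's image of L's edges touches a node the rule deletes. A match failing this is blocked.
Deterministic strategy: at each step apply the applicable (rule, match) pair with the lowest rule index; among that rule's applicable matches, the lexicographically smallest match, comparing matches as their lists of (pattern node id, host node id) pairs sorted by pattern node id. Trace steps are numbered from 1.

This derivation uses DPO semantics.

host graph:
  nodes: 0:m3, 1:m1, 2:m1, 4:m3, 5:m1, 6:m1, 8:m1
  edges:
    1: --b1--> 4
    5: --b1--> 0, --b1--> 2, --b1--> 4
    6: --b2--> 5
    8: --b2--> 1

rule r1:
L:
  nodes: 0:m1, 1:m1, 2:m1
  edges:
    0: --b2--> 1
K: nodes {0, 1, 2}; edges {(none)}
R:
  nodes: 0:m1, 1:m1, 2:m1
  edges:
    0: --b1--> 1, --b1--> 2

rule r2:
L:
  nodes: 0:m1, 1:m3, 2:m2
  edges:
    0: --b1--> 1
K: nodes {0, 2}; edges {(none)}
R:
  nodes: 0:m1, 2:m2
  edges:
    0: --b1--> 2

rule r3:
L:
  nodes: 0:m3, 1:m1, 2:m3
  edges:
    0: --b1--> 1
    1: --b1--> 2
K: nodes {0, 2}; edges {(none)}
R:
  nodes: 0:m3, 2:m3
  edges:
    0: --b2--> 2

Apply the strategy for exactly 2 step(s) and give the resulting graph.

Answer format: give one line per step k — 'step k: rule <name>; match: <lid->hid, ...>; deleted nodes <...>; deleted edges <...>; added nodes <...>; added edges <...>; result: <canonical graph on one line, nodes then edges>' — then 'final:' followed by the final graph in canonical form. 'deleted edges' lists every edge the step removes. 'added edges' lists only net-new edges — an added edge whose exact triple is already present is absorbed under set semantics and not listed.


step 1: rule r1; match: 0->6, 1->5, 2->1; deleted nodes (none); deleted edges (6,5,b2); added nodes (none); added edges (6,1,b1); (6,5,b1); result: nodes: 0:m3, 1:m1, 2:m1, 4:m3, 5:m1, 6:m1, 8:m1 edges: (1,4,b1); (5,0,b1); (5,2,b1); (5,4,b1); (6,1,b1); (6,5,b1); (8,1,b2)
step 2: rule r1; match: 0->8, 1->1, 2->2; deleted nodes (none); deleted edges (8,1,b2); added nodes (none); added edges (8,1,b1); (8,2,b1); result: nodes: 0:m3, 1:m1, 2:m1, 4:m3, 5:m1, 6:m1, 8:m1 edges: (1,4,b1); (5,0,b1); (5,2,b1); (5,4,b1); (6,1,b1); (6,5,b1); (8,1,b1); (8,2,b1)
final:
nodes: 0:m3, 1:m1, 2:m1, 4:m3, 5:m1, 6:m1, 8:m1
edges: (1,4,b1); (5,0,b1); (5,2,b1); (5,4,b1); (6,1,b1); (6,5,b1); (8,1,b1); (8,2,b1)


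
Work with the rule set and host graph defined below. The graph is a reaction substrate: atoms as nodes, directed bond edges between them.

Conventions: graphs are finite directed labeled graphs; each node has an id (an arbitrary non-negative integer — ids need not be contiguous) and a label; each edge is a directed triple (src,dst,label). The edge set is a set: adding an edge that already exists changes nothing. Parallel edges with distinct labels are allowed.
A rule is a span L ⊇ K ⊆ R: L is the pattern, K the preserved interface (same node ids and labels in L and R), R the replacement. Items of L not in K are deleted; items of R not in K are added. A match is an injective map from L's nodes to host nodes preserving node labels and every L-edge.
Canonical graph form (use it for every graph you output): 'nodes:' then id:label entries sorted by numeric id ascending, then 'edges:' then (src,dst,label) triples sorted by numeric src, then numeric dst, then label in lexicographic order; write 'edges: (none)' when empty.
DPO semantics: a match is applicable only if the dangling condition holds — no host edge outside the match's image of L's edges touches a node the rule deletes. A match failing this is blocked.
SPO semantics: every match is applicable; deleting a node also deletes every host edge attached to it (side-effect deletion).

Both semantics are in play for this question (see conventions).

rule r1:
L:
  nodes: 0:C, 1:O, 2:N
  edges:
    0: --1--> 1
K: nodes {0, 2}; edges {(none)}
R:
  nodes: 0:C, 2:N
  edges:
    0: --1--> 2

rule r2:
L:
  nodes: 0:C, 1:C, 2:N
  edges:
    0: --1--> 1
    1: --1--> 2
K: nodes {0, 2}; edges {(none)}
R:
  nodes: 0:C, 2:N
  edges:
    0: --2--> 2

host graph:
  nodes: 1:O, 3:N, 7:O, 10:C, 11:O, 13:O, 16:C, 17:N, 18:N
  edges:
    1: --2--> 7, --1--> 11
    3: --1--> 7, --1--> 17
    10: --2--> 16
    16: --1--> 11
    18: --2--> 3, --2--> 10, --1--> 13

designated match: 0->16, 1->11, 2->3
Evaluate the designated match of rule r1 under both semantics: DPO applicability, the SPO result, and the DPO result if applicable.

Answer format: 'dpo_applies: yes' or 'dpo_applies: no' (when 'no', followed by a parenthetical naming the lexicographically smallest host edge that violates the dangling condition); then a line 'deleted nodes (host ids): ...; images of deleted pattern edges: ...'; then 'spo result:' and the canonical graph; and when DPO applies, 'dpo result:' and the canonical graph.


dpo_applies: no
(the rule deletes node 11, which keeps host edge (1,11,1) outside the match image — the dangling condition fails, DPO blocks; SPO proceeds and side-deletes such edges)
deleted nodes (host ids): 11; images of deleted pattern edges: (16,11,1)
spo result:
nodes: 1:O, 3:N, 7:O, 10:C, 13:O, 16:C, 17:N, 18:N
edges: (1,7,2); (3,7,1); (3,17,1); (10,16,2); (16,3,1); (18,3,2); (18,10,2); (18,13,1)


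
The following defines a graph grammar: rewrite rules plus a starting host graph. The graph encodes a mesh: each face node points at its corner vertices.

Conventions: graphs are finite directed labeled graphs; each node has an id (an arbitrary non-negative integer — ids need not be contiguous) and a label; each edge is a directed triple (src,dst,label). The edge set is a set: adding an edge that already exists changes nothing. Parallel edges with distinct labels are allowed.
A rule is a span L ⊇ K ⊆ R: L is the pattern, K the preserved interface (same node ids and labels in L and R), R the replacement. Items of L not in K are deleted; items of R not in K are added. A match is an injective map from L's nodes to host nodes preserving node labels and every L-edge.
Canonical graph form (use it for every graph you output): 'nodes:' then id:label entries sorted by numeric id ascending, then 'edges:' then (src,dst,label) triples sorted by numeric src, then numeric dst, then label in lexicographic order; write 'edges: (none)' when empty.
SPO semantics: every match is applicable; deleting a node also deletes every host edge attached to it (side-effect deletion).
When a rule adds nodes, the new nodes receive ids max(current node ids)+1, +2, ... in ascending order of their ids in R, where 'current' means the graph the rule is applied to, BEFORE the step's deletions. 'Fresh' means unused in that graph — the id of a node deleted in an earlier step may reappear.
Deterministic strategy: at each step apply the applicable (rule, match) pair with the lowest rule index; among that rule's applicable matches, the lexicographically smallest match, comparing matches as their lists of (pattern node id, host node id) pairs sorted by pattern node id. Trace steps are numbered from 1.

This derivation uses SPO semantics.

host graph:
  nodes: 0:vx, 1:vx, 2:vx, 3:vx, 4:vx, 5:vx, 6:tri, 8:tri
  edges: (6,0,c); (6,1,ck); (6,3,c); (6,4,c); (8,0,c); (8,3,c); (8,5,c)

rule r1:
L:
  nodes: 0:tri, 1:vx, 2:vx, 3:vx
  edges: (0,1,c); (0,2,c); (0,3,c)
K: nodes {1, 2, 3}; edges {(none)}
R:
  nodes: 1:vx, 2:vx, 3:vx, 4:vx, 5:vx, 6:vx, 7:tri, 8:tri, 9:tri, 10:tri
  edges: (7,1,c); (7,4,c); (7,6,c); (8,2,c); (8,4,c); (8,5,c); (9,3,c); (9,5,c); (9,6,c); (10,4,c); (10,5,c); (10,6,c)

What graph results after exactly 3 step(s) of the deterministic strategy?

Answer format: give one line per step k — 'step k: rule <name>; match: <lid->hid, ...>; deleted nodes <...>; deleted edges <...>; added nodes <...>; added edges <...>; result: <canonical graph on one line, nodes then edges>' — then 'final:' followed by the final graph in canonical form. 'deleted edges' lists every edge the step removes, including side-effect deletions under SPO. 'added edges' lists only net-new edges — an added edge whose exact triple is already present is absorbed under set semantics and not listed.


step 1: rule r1; match: 0->6, 1->0, 2->3, 3->4; deleted nodes 6; deleted edges (6,0,c); (6,1,ck); (6,3,c); (6,4,c); added nodes 9, 10, 11, 12, 13, 14, 15; added edges (12,0,c); (12,9,c); (12,11,c); (13,3,c); (13,9,c); (13,10,c); (14,4,c); (14,10,c); (14,11,c); (15,9,c); (15,10,c); (15,11,c); result: nodes: 0:vx, 1:vx, 2:vx, 3:vx, 4:vx, 5:vx, 8:tri, 9:vx, 10:vx, 11:vx, 12:tri, 13:tri, 14:tri, 15:tri edges: (8,0,c); (8,3,c); (8,5,c); (12,0,c); (12,9,c); (12,11,c); (13,3,c); (13,9,c); (13,10,c); (14,4,c); (14,10,c); (14,11,c); (15,9,c); (15,10,c); (15,11,c)
step 2: rule r1; match: 0->8, 1->0, 2->3, 3->5; deleted nodes 8; deleted edges (8,0,c); (8,3,c); (8,5,c); added nodes 16, 17, 18, 19, 20, 21, 22; added edges (19,0,c); (19,16,c); (19,18,c); (20,3,c); (20,16,c); (20,17,c); (21,5,c); (21,17,c); (21,18,c); (22,16,c); (22,17,c); (22,18,c); result: nodes: 0:vx, 1:vx, 2:vx, 3:vx, 4:vx, 5:vx, 9:vx, 10:vx, 11:vx, 12:tri, 13:tri, 14:tri, 15:tri, 16:vx, 17:vx, 18:vx, 19:tri, 20:tri, 21:tri, 22:tri edges: (12,0,c); (12,9,c); (12,11,c); (13,3,c); (13,9,c); (13,10,c); (14,4,c); (14,10,c); (14,11,c); (15,9,c); (15,10,c); (15,11,c); (19,0,c); (19,16,c); (19,18,c); (20,3,c); (20,16,c); (20,17,c); (21,5,c); (21,17,c); (21,18,c); (22,16,c); (22,17,c); (22,18,c)
step 3: rule r1; match: 0->12, 1->0, 2->9, 3->11; deleted nodes 12; deleted edges (12,0,c); (12,9,c); (12,11,c); added nodes 23, 24, 25, 26, 27, 28, 29; added edges (26,0,c); (26,23,c); (26,25,c); (27,9,c); (27,23,c); (27,24,c); (28,11,c); (28,24,c); (28,25,c); (29,23,c); (29,24,c); (29,25,c); result: nodes: 0:vx, 1:vx, 2:vx, 3:vx, 4:vx, 5:vx, 9:vx, 10:vx, 11:vx, 13:tri, 14:tri, 15:tri, 16:vx, 17:vx, 18:vx, 19:tri, 20:tri, 21:tri, 22:tri, 23:vx, 24:vx, 25:vx, 26:tri, 27:tri, 28:tri, 29:tri edges: (13,3,c); (13,9,c); (13,10,c); (14,4,c); (14,10,c); (14,11,c); (15,9,c); (15,10,c); (15,11,c); (19,0,c); (19,16,c); (19,18,c); (20,3,c); (20,16,c); (20,17,c); (21,5,c); (21,17,c); (21,18,c); (22,16,c); (22,17,c); (22,18,c); (26,0,c); (26,23,c); (26,25,c); (27,9,c); (27,23,c); (27,24,c); (28,11,c); (28,24,c); (28,25,c); (29,23,c); (29,24,c); (29,25,c)
final:
nodes: 0:vx, 1:vx, 2:vx, 3:vx, 4:vx, 5:vx, 9:vx, 10:vx, 11:vx, 13:tri, 14:tri, 15:tri, 16:vx, 17:vx, 18:vx, 19:tri, 20:tri, 21:tri, 22:tri, 23:vx, 24:vx, 25:vx, 26:tri, 27:tri, 28:tri, 29:tri
edges: (13,3,c); (13,9,c); (13,10,c); (14,4,c); (14,10,c); (14,11,c); (15,9,c); (15,10,c); (15,11,c); (19,0,c); (19,16,c); (19,18,c); (20,3,c); (20,16,c); (20,17,c); (21,5,c); (21,17,c); (21,18,c); (22,16,c); (22,17,c); (22,18,c); (26,0,c); (26,23,c); (26,25,c); (27,9,c); (27,23,c); (27,24,c); (28,11,c); (28,24,c); (28,25,c); (29,23,c); (29,24,c); (29,25,c)


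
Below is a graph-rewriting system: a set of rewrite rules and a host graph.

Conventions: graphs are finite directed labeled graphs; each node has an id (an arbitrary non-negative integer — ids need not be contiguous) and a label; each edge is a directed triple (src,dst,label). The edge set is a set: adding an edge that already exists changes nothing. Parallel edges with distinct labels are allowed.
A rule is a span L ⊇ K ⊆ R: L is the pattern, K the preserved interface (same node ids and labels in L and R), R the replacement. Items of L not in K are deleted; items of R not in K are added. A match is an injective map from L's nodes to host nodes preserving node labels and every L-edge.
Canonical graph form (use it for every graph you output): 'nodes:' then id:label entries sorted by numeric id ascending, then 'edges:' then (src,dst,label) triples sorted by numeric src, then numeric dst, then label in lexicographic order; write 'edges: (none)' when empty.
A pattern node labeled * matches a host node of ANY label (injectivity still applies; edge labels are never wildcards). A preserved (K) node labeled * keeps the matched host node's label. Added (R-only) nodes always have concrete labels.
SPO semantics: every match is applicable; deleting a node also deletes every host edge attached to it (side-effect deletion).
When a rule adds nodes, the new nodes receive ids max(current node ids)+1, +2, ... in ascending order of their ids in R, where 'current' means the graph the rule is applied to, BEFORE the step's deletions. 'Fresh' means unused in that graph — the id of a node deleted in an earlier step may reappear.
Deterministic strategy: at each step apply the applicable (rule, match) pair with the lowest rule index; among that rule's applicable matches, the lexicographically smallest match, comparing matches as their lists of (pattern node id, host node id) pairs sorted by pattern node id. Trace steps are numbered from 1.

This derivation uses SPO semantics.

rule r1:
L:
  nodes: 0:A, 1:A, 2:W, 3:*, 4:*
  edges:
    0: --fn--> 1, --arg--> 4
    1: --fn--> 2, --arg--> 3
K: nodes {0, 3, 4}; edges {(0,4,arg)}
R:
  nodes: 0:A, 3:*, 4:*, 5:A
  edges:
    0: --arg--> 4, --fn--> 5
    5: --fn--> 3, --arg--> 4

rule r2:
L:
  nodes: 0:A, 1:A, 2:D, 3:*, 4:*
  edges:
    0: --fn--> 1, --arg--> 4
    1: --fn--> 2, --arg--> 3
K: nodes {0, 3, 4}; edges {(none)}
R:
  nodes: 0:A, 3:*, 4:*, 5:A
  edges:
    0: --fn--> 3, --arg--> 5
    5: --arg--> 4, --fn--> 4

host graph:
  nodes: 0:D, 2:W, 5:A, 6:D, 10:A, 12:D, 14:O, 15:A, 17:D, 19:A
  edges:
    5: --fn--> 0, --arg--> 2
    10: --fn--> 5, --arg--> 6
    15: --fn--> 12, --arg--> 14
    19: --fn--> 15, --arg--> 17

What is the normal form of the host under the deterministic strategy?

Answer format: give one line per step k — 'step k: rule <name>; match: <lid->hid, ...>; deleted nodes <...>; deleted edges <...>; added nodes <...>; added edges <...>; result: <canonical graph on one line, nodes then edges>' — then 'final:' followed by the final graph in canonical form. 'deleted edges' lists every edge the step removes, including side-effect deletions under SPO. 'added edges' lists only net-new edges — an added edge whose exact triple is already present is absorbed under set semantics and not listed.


step 1: rule r2; match: 0->10, 1->5, 2->0, 3->2, 4->6; deleted nodes 0, 5; deleted edges (5,0,fn); (5,2,arg); (10,5,fn); (10,6,arg); added nodes 20; added edges (10,2,fn); (10,20,arg); (20,6,arg); (20,6,fn); result: nodes: 2:W, 6:D, 10:A, 12:D, 14:O, 15:A, 17:D, 19:A, 20:A edges: (10,2,fn); (10,20,arg); (15,12,fn); (15,14,arg); (19,15,fn); (19,17,arg); (20,6,arg); (20,6,fn)
step 2: rule r2; match: 0->19, 1->15, 2->12, 3->14, 4->17; deleted nodes 12, 15; deleted edges (15,12,fn); (15,14,arg); (19,15,fn); (19,17,arg); added nodes 21; added edges (19,14,fn); (19,21,arg); (21,17,arg); (21,17,fn); result: nodes: 2:W, 6:D, 10:A, 14:O, 17:D, 19:A, 20:A, 21:A edges: (10,2,fn); (10,20,arg); (19,14,fn); (19,21,arg); (20,6,arg); (20,6,fn); (21,17,arg); (21,17,fn)
final:
nodes: 2:W, 6:D, 10:A, 14:O, 17:D, 19:A, 20:A, 21:A
edges: (10,2,fn); (10,20,arg); (19,14,fn); (19,21,arg); (20,6,arg); (20,6,fn); (21,17,arg); (21,17,fn)


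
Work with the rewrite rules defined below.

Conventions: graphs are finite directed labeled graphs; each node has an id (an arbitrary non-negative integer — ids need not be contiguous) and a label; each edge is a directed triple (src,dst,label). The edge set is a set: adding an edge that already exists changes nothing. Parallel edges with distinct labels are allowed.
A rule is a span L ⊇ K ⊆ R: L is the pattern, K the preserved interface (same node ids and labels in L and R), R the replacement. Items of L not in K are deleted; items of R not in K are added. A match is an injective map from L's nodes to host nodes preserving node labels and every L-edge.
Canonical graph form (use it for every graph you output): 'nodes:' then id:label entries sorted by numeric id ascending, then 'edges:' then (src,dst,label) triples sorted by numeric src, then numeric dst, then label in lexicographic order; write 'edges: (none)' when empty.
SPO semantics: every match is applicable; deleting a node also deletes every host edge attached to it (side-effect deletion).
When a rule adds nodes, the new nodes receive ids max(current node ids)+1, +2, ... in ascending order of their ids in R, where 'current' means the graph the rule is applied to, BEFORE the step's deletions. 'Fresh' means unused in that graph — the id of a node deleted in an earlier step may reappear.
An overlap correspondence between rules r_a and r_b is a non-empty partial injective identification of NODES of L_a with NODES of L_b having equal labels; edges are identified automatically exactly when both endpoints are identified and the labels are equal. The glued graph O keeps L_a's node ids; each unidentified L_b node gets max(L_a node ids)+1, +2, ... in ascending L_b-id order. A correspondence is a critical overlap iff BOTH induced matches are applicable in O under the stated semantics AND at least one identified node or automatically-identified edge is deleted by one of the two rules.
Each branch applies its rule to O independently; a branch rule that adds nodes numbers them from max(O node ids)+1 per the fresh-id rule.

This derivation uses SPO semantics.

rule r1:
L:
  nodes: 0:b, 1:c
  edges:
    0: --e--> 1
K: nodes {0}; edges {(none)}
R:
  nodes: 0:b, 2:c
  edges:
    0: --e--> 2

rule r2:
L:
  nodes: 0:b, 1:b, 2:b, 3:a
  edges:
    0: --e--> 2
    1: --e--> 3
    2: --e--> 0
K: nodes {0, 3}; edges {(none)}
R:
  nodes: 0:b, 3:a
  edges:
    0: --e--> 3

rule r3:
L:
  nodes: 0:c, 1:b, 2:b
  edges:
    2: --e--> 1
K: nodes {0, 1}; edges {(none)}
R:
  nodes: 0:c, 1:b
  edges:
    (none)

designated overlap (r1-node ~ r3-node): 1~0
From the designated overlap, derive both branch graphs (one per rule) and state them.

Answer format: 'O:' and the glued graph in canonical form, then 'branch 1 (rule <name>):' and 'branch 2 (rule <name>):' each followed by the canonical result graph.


O:
nodes: 0:b, 1:c, 2:b, 3:b
edges: (0,1,e); (3,2,e)
branch 1 (rule r1):
nodes: 0:b, 2:b, 3:b, 4:c
edges: (0,4,e); (3,2,e)
branch 2 (rule r3):
nodes: 0:b, 1:c, 2:b
edges: (0,1,e)


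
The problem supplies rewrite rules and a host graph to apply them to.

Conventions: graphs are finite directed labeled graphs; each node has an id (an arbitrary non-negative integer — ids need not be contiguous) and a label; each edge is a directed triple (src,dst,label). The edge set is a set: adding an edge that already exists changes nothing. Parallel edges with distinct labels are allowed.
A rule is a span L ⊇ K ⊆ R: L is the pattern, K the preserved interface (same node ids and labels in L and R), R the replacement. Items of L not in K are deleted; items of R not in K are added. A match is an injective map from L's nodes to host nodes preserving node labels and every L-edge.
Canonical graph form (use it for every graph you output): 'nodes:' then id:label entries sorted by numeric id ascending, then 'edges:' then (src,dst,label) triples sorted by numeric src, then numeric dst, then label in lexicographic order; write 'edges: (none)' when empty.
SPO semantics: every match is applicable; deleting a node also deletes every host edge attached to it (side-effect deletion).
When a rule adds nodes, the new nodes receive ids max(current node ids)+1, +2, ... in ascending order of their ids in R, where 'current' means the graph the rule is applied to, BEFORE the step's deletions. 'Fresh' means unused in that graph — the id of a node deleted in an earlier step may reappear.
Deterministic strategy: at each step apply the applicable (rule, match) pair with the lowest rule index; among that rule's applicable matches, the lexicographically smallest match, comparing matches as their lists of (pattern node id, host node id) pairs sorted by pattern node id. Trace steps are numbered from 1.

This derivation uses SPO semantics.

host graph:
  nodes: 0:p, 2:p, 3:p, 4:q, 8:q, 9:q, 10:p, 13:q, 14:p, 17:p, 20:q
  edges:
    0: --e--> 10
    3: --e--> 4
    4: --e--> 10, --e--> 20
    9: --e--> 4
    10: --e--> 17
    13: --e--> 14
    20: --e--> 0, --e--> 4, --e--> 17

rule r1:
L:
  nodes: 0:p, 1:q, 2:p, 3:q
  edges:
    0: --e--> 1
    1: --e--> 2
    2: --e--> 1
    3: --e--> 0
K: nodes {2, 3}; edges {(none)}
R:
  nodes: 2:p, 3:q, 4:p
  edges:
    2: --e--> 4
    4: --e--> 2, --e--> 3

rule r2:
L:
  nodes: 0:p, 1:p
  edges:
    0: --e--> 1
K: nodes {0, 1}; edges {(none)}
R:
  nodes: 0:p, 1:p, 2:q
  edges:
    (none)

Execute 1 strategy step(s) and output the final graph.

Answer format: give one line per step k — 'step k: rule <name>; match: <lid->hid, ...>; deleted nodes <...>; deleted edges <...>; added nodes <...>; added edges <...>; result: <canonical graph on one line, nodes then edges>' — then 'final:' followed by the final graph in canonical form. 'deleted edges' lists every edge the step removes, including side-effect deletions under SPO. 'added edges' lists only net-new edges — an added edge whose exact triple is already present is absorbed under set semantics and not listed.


step 1: rule r2; match: 0->0, 1->10; deleted nodes (none); deleted edges (0,10,e); added nodes 21; added edges (none); result: nodes: 0:p, 2:p, 3:p, 4:q, 8:q, 9:q, 10:p, 13:q, 14:p, 17:p, 20:q, 21:q edges: (3,4,e); (4,10,e); (4,20,e); (9,4,e); (10,17,e); (13,14,e); (20,0,e); (20,4,e); (20,17,e)
final:
nodes: 0:p, 2:p, 3:p, 4:q, 8:q, 9:q, 10:p, 13:q, 14:p, 17:p, 20:q, 21:q
edges: (3,4,e); (4,10,e); (4,20,e); (9,4,e); (10,17,e); (13,14,e); (20,0,e); (20,4,e); (20,17,e)


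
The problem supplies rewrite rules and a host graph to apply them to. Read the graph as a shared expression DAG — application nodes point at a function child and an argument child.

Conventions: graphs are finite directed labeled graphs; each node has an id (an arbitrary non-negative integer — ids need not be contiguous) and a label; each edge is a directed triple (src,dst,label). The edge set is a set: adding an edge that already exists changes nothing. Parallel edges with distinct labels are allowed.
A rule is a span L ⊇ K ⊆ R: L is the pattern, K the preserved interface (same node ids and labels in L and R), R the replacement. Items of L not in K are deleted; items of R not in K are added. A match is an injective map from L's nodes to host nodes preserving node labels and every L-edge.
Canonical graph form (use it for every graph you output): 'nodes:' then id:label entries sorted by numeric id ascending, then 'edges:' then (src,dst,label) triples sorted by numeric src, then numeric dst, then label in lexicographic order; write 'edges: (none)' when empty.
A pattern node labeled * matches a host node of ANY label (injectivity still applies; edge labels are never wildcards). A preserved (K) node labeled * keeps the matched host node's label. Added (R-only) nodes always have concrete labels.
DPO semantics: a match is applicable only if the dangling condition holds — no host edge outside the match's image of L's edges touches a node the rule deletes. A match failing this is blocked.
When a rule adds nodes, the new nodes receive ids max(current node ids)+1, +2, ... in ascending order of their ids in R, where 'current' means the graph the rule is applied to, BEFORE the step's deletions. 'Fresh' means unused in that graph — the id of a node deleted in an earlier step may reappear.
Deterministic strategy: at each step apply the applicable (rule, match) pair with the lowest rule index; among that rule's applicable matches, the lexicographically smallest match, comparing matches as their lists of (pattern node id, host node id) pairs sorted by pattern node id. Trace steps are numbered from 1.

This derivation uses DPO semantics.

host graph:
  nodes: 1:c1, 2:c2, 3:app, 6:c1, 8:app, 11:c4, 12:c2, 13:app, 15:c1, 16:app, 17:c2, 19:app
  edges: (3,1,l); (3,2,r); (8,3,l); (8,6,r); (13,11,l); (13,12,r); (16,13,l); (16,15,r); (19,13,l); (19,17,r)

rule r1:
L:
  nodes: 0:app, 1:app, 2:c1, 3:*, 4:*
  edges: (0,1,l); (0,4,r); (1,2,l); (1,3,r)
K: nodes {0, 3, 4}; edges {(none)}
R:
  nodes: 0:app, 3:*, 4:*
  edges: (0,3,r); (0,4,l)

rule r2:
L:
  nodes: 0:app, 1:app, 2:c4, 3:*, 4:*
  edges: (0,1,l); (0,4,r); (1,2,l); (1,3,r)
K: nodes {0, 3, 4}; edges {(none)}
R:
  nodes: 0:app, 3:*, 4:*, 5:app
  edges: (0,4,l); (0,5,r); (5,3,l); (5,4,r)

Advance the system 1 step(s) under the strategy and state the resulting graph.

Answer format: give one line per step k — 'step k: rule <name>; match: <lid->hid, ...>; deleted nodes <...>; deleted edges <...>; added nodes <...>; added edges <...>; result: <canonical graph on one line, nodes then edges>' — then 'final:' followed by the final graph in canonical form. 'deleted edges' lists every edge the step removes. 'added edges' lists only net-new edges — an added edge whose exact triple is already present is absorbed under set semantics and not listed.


step 1: rule r1; match: 0->8, 1->3, 2->1, 3->2, 4->6; deleted nodes 1, 3; deleted edges (3,1,l); (3,2,r); (8,3,l); (8,6,r); added nodes (none); added edges (8,2,r); (8,6,l); result: nodes: 2:c2, 6:c1, 8:app, 11:c4, 12:c2, 13:app, 15:c1, 16:app, 17:c2, 19:app edges: (8,2,r); (8,6,l); (13,11,l); (13,12,r); (16,13,l); (16,15,r); (19,13,l); (19,17,r)
final:
nodes: 2:c2, 6:c1, 8:app, 11:c4, 12:c2, 13:app, 15:c1, 16:app, 17:c2, 19:app
edges: (8,2,r); (8,6,l); (13,11,l); (13,12,r); (16,13,l); (16,15,r); (19,13,l); (19,17,r)


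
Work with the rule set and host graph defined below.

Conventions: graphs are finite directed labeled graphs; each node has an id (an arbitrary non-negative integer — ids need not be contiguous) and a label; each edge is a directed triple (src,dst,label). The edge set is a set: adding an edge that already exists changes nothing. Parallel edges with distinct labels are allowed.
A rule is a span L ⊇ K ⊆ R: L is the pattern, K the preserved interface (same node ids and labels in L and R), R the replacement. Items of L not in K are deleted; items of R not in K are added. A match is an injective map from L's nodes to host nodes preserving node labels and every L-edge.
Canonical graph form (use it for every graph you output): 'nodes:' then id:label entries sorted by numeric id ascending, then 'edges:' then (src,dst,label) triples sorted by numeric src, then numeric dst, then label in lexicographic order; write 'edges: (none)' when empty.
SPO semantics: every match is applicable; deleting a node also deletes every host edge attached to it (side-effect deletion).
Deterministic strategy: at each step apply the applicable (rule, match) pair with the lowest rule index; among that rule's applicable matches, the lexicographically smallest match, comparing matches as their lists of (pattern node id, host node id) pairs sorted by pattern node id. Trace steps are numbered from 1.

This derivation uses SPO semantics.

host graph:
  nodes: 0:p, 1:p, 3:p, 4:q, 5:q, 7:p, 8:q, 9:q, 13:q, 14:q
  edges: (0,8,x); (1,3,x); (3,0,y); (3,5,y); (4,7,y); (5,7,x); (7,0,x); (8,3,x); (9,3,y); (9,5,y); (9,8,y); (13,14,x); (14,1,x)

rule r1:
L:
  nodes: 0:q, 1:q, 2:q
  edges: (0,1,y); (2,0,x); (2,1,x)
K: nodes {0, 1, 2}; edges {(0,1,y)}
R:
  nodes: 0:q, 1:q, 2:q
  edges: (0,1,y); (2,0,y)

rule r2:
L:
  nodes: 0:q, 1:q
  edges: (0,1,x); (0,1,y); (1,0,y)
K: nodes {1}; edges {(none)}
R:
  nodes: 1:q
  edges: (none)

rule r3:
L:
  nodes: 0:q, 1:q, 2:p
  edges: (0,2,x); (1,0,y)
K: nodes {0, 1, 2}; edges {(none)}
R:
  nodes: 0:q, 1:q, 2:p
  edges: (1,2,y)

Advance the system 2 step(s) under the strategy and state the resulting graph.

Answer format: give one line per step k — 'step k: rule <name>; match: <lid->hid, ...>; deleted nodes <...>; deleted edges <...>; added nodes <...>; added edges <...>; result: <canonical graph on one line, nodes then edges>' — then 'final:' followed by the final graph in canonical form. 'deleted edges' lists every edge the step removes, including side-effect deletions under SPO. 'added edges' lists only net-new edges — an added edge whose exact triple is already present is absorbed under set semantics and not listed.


step 1: rule r3; match: 0->5, 1->9, 2->7; deleted nodes (none); deleted edges (5,7,x); (9,5,y); added nodes (none); added edges (9,7,y); result: nodes: 0:p, 1:p, 3:p, 4:q, 5:q, 7:p, 8:q, 9:q, 13:q, 14:q edges: (0,8,x); (1,3,x); (3,0,y); (3,5,y); (4,7,y); (7,0,x); (8,3,x); (9,3,y); (9,7,y); (9,8,y); (13,14,x); (14,1,x)
step 2: rule r3; match: 0->8, 1->9, 2->3; deleted nodes (none); deleted edges (8,3,x); (9,8,y); added nodes (none); added edges (none); result: nodes: 0:p, 1:p, 3:p, 4:q, 5:q, 7:p, 8:q, 9:q, 13:q, 14:q edges: (0,8,x); (1,3,x); (3,0,y); (3,5,y); (4,7,y); (7,0,x); (9,3,y); (9,7,y); (13,14,x); (14,1,x)
final:
nodes: 0:p, 1:p, 3:p, 4:q, 5:q, 7:p, 8:q, 9:q, 13:q, 14:q
edges: (0,8,x); (1,3,x); (3,0,y); (3,5,y); (4,7,y); (7,0,x); (9,3,y); (9,7,y); (13,14,x); (14,1,x)


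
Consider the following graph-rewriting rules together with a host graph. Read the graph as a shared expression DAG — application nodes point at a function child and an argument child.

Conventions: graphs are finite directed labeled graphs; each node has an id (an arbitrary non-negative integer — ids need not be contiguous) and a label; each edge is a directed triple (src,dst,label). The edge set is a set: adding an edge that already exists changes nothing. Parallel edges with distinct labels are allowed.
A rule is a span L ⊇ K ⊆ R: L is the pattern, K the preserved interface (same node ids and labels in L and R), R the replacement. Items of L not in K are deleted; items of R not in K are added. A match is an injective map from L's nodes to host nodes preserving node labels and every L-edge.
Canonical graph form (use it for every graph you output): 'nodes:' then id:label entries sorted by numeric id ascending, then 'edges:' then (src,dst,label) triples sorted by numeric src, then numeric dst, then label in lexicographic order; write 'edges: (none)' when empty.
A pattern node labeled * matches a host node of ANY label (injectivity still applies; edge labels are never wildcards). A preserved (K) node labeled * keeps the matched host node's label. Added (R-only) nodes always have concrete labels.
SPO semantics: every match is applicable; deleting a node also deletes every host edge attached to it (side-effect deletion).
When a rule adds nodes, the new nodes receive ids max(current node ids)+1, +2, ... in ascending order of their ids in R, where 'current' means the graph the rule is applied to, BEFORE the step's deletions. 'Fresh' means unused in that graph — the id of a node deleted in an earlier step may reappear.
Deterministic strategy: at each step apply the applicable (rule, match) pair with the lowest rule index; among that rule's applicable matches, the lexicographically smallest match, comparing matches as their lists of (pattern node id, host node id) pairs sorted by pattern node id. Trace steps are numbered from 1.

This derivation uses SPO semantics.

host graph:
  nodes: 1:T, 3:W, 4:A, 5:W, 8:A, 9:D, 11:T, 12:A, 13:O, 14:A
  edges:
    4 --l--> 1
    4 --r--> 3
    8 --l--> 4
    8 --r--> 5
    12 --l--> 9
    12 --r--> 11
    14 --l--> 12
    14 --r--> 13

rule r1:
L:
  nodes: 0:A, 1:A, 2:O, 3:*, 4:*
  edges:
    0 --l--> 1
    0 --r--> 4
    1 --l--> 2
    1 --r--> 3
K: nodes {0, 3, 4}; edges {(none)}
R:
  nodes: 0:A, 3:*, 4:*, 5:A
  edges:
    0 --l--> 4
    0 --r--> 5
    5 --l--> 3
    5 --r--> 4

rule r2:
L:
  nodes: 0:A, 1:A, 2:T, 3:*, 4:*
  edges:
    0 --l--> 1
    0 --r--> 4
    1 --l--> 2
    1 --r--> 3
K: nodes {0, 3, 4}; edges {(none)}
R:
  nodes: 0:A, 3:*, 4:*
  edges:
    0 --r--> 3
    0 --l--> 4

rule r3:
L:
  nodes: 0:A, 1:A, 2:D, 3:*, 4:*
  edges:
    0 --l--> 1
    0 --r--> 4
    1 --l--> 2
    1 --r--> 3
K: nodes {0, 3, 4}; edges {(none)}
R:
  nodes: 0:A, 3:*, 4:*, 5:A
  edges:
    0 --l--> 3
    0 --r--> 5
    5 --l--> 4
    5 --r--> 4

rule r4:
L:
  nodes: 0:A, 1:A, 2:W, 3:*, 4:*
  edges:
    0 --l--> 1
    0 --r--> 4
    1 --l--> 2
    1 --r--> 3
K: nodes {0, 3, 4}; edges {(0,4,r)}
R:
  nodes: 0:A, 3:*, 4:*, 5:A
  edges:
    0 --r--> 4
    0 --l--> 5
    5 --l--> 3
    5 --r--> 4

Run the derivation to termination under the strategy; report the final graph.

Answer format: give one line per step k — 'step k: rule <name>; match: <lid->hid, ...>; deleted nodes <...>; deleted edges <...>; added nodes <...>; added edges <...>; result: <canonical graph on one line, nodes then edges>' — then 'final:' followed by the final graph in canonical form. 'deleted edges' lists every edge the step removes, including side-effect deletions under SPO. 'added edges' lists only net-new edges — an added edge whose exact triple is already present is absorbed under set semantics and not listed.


step 1: rule r2; match: 0->8, 1->4, 2->1, 3->3, 4->5; deleted nodes 1, 4; deleted edges (4,1,l); (4,3,r); (8,4,l); (8,5,r); added nodes (none); added edges (8,3,r); (8,5,l); result: nodes: 3:W, 5:W, 8:A, 9:D, 11:T, 12:A, 13:O, 14:A edges: (8,3,r); (8,5,l); (12,9,l); (12,11,r); (14,12,l); (14,13,r)
step 2: rule r3; match: 0->14, 1->12, 2->9, 3->11, 4->13; deleted nodes 9, 12; deleted edges (12,9,l); (12,11,r); (14,12,l); (14,13,r); added nodes 15; added edges (14,11,l); (14,15,r); (15,13,l); (15,13,r); result: nodes: 3:W, 5:W, 8:A, 11:T, 13:O, 14:A, 15:A edges: (8,3,r); (8,5,l); (14,11,l); (14,15,r); (15,13,l); (15,13,r)
final:
nodes: 3:W, 5:W, 8:A, 11:T, 13:O, 14:A, 15:A
edges: (8,3,r); (8,5,l); (14,11,l); (14,15,r); (15,13,l); (15,13,r)
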